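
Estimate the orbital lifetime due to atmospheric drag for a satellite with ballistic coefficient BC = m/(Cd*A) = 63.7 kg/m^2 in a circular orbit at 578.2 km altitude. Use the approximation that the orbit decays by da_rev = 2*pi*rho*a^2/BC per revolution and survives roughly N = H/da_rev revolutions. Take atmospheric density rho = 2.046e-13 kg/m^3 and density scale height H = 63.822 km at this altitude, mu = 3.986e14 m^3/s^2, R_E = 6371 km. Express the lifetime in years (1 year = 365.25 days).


a = R_E + alt = 6949.2000 km = 6.9492e+06 m
da_rev = 2*pi*rho*a^2/BC = 2*pi*2.046e-13*(6.9492e+06)^2/63.7 = 0.974575944 m per revolution
N = H/da_rev = 63822.0000 m / 0.974575944 m = 65486.9437 revolutions
P = 2*pi*sqrt(a^3/mu) = 5765.1875 s
lifetime = N*P = 65486.9437 * 5765.1875 = 3.7754451e+08 s = 4369.7281 days
years = 4369.7281 / 365.25 = 11.9637 years

11.9637 years


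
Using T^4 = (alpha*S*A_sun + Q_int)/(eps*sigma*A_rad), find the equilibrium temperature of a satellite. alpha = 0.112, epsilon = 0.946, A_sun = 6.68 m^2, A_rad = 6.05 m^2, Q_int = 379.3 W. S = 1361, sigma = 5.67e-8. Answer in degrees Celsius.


Numerator = alpha*S*A_sun + Q_int = 0.112*1361*6.68 + 379.3 = 1397.5458 W
Denominator = eps*sigma*A_rad = 0.946*5.67e-8*6.05 = 3.2451111e-07 W/K^4
T^4 = 4.3066191e+09 K^4
T = 256.1734 K = -16.9766 C

-16.9766 degrees Celsius


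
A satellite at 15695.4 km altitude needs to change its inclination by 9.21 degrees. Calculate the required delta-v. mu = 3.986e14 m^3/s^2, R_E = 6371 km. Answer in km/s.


r = 22066.4000 km = 2.20664e+07 m
V = sqrt(mu/r) = 4250.1368 m/s
di = 9.21 deg = 0.1607448 rad
dV = 2*V*sin(di/2) = 2*4250.1368*sin(0.08037241)
dV = 682.4522 m/s = 0.6824522 km/s

0.6825 km/s


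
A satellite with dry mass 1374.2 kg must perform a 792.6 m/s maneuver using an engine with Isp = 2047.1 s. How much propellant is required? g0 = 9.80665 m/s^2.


ve = Isp * g0 = 2047.1 * 9.80665 = 20075.193215 m/s
mass ratio = exp(dv/ve) = exp(792.6/20075.193215) = 1.04027132
m_prop = m_dry * (mr - 1) = 1374.2 * (1.04027132 - 1)
m_prop = 55.3408 kg

55.3408 kg


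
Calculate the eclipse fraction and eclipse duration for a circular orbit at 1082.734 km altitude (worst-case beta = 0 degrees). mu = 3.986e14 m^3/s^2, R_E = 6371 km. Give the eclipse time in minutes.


r = 7453.7340 km
T = 106.7384 min
Eclipse fraction = arcsin(R_E/r)/pi = arcsin(6371.0000/7453.7340)/pi
= arcsin(0.8547394)/pi = 0.3262831
Eclipse duration = 0.3262831 * 106.7384 = 34.8269 min

34.8269 minutes


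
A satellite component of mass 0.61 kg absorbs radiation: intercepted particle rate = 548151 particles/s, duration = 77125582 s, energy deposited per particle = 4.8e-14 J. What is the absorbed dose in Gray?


Total energy deposited = rate * time * E_per
  = 548151 * 77125582 * 4.8e-14 = 2.0293 J
Dose = E_total / mass = 2.0293 / 0.61
Dose = 3.3267 Gy

3.3267 Gy


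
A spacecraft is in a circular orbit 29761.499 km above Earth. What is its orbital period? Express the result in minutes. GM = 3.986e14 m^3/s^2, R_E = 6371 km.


r = 36132.4990 km = 3.6132499e+07 m
T = 2*pi*sqrt(r^3/mu) = 2*pi*sqrt(4.7173054e+22 / 3.986e14)
T = 68353.1007 s = 1139.2183 min

1139.2183 minutes


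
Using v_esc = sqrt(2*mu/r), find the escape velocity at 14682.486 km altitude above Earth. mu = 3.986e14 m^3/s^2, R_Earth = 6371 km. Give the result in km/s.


r = 6371.0 + 14682.486 = 21053.4860 km = 2.1053486e+07 m
v_esc = sqrt(2*mu/r) = sqrt(2*3.986e14 / 2.1053486e+07)
v_esc = 6153.4920 m/s = 6.1535 km/s

6.1535 km/s


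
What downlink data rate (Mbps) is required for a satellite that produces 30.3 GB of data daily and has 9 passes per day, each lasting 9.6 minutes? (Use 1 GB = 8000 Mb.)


total contact time = 9 * 9.6 * 60 = 5184.0000 s
data = 30.3 GB = 242400.0000 Mb
rate = 242400.0000 / 5184.0000 = 46.7593 Mbps

46.7593 Mbps


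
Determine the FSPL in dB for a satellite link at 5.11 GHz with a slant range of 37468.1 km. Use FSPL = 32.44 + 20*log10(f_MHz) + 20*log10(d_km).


f = 5.11 GHz = 5110.0000 MHz
d = 37468.1 km
FSPL = 32.44 + 20*log10(5110.0000) + 20*log10(37468.1)
FSPL = 32.44 + 74.1684 + 91.4732
FSPL = 198.0817 dB

198.0817 dB


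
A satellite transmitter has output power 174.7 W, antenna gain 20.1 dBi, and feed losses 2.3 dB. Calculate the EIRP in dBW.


Pt = 174.7 W = 22.4229 dBW
EIRP = Pt_dBW + Gt - losses = 22.4229 + 20.1 - 2.3 = 40.2229 dBW

40.2229 dBW


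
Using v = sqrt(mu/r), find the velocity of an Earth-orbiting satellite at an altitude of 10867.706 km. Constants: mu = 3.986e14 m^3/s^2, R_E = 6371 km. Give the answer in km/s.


r = R_E + alt = 6371.0 + 10867.706 = 17238.7060 km = 1.7238706e+07 m
v = sqrt(mu/r) = sqrt(3.986e14 / 1.7238706e+07) = 4808.5741 m/s = 4.8086 km/s

4.8086 km/s


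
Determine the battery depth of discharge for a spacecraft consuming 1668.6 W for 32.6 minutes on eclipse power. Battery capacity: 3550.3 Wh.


E_used = P * t / 60 = 1668.6 * 32.6 / 60 = 906.6060 Wh
DOD = E_used / E_total * 100 = 906.6060 / 3550.3 * 100
DOD = 25.5360 %

25.5360 %


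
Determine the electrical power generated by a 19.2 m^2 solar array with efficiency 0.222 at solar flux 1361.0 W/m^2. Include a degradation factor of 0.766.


P = area * eta * S * degradation
P = 19.2 * 0.222 * 1361.0 * 0.766
P = 4443.6628 W

4443.6628 W


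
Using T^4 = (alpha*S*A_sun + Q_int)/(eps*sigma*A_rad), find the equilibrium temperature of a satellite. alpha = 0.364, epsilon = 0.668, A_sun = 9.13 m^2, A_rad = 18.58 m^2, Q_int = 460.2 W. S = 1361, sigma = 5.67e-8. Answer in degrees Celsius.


Numerator = alpha*S*A_sun + Q_int = 0.364*1361*9.13 + 460.2 = 4983.2385 W
Denominator = eps*sigma*A_rad = 0.668*5.67e-8*18.58 = 7.0372865e-07 W/K^4
T^4 = 7.0811932e+09 K^4
T = 290.0859 K = 16.9359 C

16.9359 degrees Celsius


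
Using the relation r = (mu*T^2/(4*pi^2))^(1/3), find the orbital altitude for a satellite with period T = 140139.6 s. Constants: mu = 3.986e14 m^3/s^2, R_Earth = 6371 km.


T = 140139.6 s
r = (mu*T^2/(4*pi^2))^(1/3) = (3.986e14 * 140139.6^2 / (4*pi^2))^(1/3)
r = 5.8313141e+07 m = 58313.1410 km
alt = r - R_E = 58313.1410 - 6371 = 51942.1410 km

51942.1410 km


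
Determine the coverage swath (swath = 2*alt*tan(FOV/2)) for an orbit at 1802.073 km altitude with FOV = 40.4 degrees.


FOV = 40.4 deg = 0.705113 rad
swath = 2 * alt * tan(FOV/2) = 2 * 1802.073 * tan(0.3525565)
swath = 2 * 1802.073 * 0.3679284
swath = 1326.0675 km

1326.0675 km


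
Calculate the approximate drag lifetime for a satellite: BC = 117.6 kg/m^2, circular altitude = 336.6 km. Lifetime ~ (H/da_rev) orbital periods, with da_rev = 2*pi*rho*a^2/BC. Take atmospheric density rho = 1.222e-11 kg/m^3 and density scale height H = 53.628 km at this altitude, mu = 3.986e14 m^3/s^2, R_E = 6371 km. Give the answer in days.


a = R_E + alt = 6707.6000 km = 6.7076e+06 m
da_rev = 2*pi*rho*a^2/BC = 2*pi*1.222e-11*(6.7076e+06)^2/117.6 = 29.375013 m per revolution
N = H/da_rev = 53628.0000 m / 29.375013 m = 1825.6332 revolutions
P = 2*pi*sqrt(a^3/mu) = 5467.1622 s
lifetime = N*P = 1825.6332 * 5467.1622 = 9.981033e+06 s = 115.5212 days

115.5212 days


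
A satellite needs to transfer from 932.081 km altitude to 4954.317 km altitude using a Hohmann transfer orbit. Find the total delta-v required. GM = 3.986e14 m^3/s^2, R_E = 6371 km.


r1 = 7303.0810 km = 7.303081e+06 m
r2 = 11325.3170 km = 1.1325317e+07 m
dv1 = sqrt(mu/r1)*(sqrt(2*r2/(r1+r2)) - 1) = 758.6351 m/s
dv2 = sqrt(mu/r2)*(1 - sqrt(2*r1/(r1+r2))) = 679.3801 m/s
total dv = |dv1| + |dv2| = 758.6351 + 679.3801 = 1438.0152 m/s = 1.4380 km/s

1.4380 km/s


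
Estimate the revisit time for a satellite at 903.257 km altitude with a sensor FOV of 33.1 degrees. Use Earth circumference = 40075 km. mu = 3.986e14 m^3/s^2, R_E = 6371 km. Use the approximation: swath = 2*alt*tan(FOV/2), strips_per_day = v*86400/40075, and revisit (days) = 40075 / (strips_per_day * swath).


swath = 2*903.257*tan(0.288852) = 536.8291 km
v = sqrt(mu/r) = 7402.4303 m/s = 7.4024 km/s
strips/day = v*86400/40075 = 7.4024*86400/40075 = 15.9593
coverage/day = strips * swath = 15.9593 * 536.8291 = 8567.4301 km
revisit = 40075 / 8567.4301 = 4.6776 days

4.6776 days


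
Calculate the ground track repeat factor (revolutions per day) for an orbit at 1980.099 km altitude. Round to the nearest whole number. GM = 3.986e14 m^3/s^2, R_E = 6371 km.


r = 8.351099e+06 m
T = 2*pi*sqrt(r^3/mu) = 7594.9806 s = 126.5830 min
revs/day = 1440 / 126.5830 = 11.3759
Rounded: 11 revolutions per day

11 revolutions per day


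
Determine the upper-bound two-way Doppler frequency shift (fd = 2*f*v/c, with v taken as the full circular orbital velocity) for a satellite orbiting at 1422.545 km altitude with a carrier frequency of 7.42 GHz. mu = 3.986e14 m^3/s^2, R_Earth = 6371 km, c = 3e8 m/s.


r = 7.793545e+06 m
v = sqrt(mu/r) = 7151.5655 m/s (worst-case radial velocity)
f = 7.42 GHz = 7.42e+09 Hz
fd = 2*f*v/c = 2*7.42e+09*7151.5655/3.0e+08
fd = 353764.1091 Hz

353764.1091 Hz


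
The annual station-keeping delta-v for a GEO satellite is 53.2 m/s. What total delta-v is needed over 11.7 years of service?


dV = rate * years = 53.2 * 11.7
dV = 622.4400 m/s

622.4400 m/s


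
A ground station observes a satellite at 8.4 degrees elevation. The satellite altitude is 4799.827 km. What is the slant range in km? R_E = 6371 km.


h = 4799.827 km, el = 8.4 deg
d = -R_E*sin(el) + sqrt((R_E*sin(el))^2 + 2*R_E*h + h^2)
d = -6371.0000*sin(0.1466077) + sqrt((6371.0000*0.146083)^2 + 2*6371.0000*4799.827 + 4799.827^2)
d = 8292.3158 km

8292.3158 km


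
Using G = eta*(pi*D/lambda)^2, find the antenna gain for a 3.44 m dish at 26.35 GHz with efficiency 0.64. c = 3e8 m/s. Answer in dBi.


lambda = c/f = 3e8 / 2.635e+10 = 0.0113852 m
G = eta*(pi*D/lambda)^2 = 0.64*(pi*3.44/0.0113852)^2
G = 576654.0336 (linear)
G = 10*log10(576654.0336) = 57.6092 dBi

57.6092 dBi


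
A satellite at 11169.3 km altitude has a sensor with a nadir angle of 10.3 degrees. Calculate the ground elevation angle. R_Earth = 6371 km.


r = R_E + alt = 17540.3000 km
Law of sines in the satellite / Earth-center / ground-point triangle:
  sin(nadir)/R_E = sin(90 + el)/r  =>  cos(el) = (r/R_E)*sin(nadir)
cos(el) = (17540.3000 / 6371.0000) * sin(10.3 deg) = 0.4922688
el = arccos(0.4922688) = 60.5102 deg
(Earth-central angle = 90 - nadir - el = 19.1898 deg)

60.5102 degrees


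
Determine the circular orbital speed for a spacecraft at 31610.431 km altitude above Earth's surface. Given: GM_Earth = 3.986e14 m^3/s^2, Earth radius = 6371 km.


r = R_E + alt = 6371.0 + 31610.431 = 37981.4310 km = 3.7981431e+07 m
v = sqrt(mu/r) = sqrt(3.986e14 / 3.7981431e+07) = 3239.5373 m/s = 3.2395 km/s

3.2395 km/s


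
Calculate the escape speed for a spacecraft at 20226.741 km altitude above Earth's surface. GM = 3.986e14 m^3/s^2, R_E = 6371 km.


r = 6371.0 + 20226.741 = 26597.7410 km = 2.6597741e+07 m
v_esc = sqrt(2*mu/r) = sqrt(2*3.986e14 / 2.6597741e+07)
v_esc = 5474.7119 m/s = 5.4747 km/s

5.4747 km/s


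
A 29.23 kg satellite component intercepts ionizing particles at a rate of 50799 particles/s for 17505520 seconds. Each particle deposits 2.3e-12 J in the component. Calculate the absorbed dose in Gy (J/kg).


Total energy deposited = rate * time * E_per
  = 50799 * 17505520 * 2.3e-12 = 2.0453 J
Dose = E_total / mass = 2.0453 / 29.23
Dose = 0.06997279 Gy

0.0700 Gy


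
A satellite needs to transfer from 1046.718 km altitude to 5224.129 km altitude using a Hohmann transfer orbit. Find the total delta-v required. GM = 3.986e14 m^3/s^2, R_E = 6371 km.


r1 = 7417.7180 km = 7.417718e+06 m
r2 = 11595.1290 km = 1.1595129e+07 m
dv1 = sqrt(mu/r1)*(sqrt(2*r2/(r1+r2)) - 1) = 765.3565 m/s
dv2 = sqrt(mu/r2)*(1 - sqrt(2*r1/(r1+r2))) = 684.0105 m/s
total dv = |dv1| + |dv2| = 765.3565 + 684.0105 = 1449.3670 m/s = 1.4494 km/s

1.4494 km/s


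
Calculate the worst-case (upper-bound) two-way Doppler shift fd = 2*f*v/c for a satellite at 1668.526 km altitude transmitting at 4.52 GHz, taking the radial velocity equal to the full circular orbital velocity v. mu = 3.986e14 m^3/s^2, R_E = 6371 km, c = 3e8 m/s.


r = 8.039526e+06 m
v = sqrt(mu/r) = 7041.3094 m/s (worst-case radial velocity)
f = 4.52 GHz = 4.52e+09 Hz
fd = 2*f*v/c = 2*4.52e+09*7041.3094/3.0e+08
fd = 212178.1219 Hz

212178.1219 Hz


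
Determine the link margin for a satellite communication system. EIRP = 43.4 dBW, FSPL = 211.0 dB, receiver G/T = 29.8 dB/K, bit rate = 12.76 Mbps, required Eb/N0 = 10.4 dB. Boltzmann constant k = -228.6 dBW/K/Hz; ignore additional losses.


C/N0 = EIRP - FSPL + G/T - k = 43.4 - 211.0 + 29.8 - (-228.6)
C/N0 = 90.8000 dB-Hz
R_b = 12.76 Mbps = 1.276e+07 bps -> 10*log10(R_b) = 71.0585 dB-Hz
Eb/N0 = C/N0 - 10*log10(R_b) = 90.8000 - 71.0585 = 19.7415 dB
Margin = Eb/N0 - Eb/N0_req = 19.7415 - 10.4 = 9.3415 dB (link closes)

9.3415 dB


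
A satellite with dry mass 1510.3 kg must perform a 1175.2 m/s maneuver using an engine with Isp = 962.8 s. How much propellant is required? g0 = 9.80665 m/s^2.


ve = Isp * g0 = 962.8 * 9.80665 = 9441.842620 m/s
mass ratio = exp(dv/ve) = exp(1175.2/9441.842620) = 1.13254491
m_prop = m_dry * (mr - 1) = 1510.3 * (1.13254491 - 1)
m_prop = 200.1826 kg

200.1826 kg


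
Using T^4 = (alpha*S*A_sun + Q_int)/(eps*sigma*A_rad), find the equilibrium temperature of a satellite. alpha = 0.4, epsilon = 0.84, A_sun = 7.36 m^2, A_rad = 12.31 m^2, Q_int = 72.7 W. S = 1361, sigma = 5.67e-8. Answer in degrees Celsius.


Numerator = alpha*S*A_sun + Q_int = 0.4*1361*7.36 + 72.7 = 4079.4840 W
Denominator = eps*sigma*A_rad = 0.84*5.67e-8*12.31 = 5.8630068e-07 W/K^4
T^4 = 6.9580066e+09 K^4
T = 288.8160 K = 15.6660 C

15.6660 degrees Celsius


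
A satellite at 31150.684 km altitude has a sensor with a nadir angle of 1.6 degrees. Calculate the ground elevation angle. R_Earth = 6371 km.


r = R_E + alt = 37521.6840 km
Law of sines in the satellite / Earth-center / ground-point triangle:
  sin(nadir)/R_E = sin(90 + el)/r  =>  cos(el) = (r/R_E)*sin(nadir)
cos(el) = (37521.6840 / 6371.0000) * sin(1.6 deg) = 0.1644431
el = arccos(0.1644431) = 80.5351 deg
(Earth-central angle = 90 - nadir - el = 7.8649 deg)

80.5351 degrees


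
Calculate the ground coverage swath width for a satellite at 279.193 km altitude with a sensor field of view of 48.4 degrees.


FOV = 48.4 deg = 0.8447394 rad
swath = 2 * alt * tan(FOV/2) = 2 * 279.193 * tan(0.4223697)
swath = 2 * 279.193 * 0.4494178
swath = 250.9486 km

250.9486 km


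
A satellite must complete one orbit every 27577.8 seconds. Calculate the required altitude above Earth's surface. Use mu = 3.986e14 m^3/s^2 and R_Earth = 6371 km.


T = 27577.8 s
r = (mu*T^2/(4*pi^2))^(1/3) = (3.986e14 * 27577.8^2 / (4*pi^2))^(1/3)
r = 1.9728721e+07 m = 19728.7210 km
alt = r - R_E = 19728.7210 - 6371 = 13357.7210 km

13357.7210 km


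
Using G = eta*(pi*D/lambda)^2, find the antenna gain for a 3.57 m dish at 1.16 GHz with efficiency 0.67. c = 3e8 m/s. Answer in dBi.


lambda = c/f = 3e8 / 1.16e+09 = 0.2586207 m
G = eta*(pi*D/lambda)^2 = 0.67*(pi*3.57/0.2586207)^2
G = 1260.0403 (linear)
G = 10*log10(1260.0403) = 31.0038 dBi

31.0038 dBi


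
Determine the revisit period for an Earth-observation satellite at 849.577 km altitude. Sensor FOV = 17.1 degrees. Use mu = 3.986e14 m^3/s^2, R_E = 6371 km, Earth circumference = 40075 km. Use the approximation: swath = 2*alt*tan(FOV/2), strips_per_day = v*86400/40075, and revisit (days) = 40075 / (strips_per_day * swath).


swath = 2*849.577*tan(0.1492257) = 255.4564 km
v = sqrt(mu/r) = 7429.8953 m/s = 7.4299 km/s
strips/day = v*86400/40075 = 7.4299*86400/40075 = 16.0185
coverage/day = strips * swath = 16.0185 * 255.4564 = 4092.0380 km
revisit = 40075 / 4092.0380 = 9.7934 days

9.7934 days


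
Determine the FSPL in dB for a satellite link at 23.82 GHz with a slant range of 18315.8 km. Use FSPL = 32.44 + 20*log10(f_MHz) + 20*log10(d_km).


f = 23.82 GHz = 23820.0000 MHz
d = 18315.8 km
FSPL = 32.44 + 20*log10(23820.0000) + 20*log10(18315.8)
FSPL = 32.44 + 87.5388 + 85.2565
FSPL = 205.2354 dB

205.2354 dB


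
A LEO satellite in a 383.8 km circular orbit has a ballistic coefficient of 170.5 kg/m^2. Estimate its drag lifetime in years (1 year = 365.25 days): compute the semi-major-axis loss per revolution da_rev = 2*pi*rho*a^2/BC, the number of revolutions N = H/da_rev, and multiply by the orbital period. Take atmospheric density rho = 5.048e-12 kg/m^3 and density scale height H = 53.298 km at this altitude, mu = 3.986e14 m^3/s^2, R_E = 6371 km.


a = R_E + alt = 6754.8000 km = 6.7548e+06 m
da_rev = 2*pi*rho*a^2/BC = 2*pi*5.048e-12*(6.7548e+06)^2/170.5 = 8.487892 m per revolution
N = H/da_rev = 53298.0000 m / 8.487892 m = 6279.2980 revolutions
P = 2*pi*sqrt(a^3/mu) = 5524.9705 s
lifetime = N*P = 6279.2980 * 5524.9705 = 3.4692936e+07 s = 401.5386 days
years = 401.5386 / 365.25 = 1.0994 years

1.0994 years


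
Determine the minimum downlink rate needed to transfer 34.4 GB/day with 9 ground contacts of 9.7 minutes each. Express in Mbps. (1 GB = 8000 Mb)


total contact time = 9 * 9.7 * 60 = 5238.0000 s
data = 34.4 GB = 275200.0000 Mb
rate = 275200.0000 / 5238.0000 = 52.5391 Mbps

52.5391 Mbps


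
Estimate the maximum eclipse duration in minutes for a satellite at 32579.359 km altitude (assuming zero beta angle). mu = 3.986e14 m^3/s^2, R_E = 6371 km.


r = 38950.3590 km
T = 1275.0499 min
Eclipse fraction = arcsin(R_E/r)/pi = arcsin(6371.0000/38950.3590)/pi
= arcsin(0.1635672)/pi = 0.05230005
Eclipse duration = 0.05230005 * 1275.0499 = 66.6852 min

66.6852 minutes


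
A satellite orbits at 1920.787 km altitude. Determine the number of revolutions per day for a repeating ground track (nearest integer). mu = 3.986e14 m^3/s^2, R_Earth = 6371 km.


r = 8.291787e+06 m
T = 2*pi*sqrt(r^3/mu) = 7514.2117 s = 125.2369 min
revs/day = 1440 / 125.2369 = 11.4982
Rounded: 11 revolutions per day

11 revolutions per day


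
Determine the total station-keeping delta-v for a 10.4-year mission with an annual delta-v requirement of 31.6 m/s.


dV = rate * years = 31.6 * 10.4
dV = 328.6400 m/s

328.6400 m/s


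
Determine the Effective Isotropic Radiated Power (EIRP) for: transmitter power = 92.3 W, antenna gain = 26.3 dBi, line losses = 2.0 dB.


Pt = 92.3 W = 19.6520 dBW
EIRP = Pt_dBW + Gt - losses = 19.6520 + 26.3 - 2.0 = 43.9520 dBW

43.9520 dBW


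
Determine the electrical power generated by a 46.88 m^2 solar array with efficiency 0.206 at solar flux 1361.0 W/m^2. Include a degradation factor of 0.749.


P = area * eta * S * degradation
P = 46.88 * 0.206 * 1361.0 * 0.749
P = 9844.5250 W

9844.5250 W


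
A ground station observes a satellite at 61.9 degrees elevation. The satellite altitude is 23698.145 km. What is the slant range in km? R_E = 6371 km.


h = 23698.145 km, el = 61.9 deg
d = -R_E*sin(el) + sqrt((R_E*sin(el))^2 + 2*R_E*h + h^2)
d = -6371.0000*sin(1.0804) + sqrt((6371.0000*0.8821269)^2 + 2*6371.0000*23698.145 + 23698.145^2)
d = 24299.0035 km

24299.0035 km


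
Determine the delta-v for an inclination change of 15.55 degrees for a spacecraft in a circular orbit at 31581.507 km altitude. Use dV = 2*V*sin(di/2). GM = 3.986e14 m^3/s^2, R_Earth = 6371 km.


r = 37952.5070 km = 3.7952507e+07 m
V = sqrt(mu/r) = 3240.7715 m/s
di = 15.55 deg = 0.2713987 rad
dV = 2*V*sin(di/2) = 2*3240.7715*sin(0.1356993)
dV = 876.8443 m/s = 0.8768443 km/s

0.8768 km/s


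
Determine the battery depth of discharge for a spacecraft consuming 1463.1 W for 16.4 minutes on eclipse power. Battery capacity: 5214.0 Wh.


E_used = P * t / 60 = 1463.1 * 16.4 / 60 = 399.9140 Wh
DOD = E_used / E_total * 100 = 399.9140 / 5214.0 * 100
DOD = 7.6700 %

7.6700 %


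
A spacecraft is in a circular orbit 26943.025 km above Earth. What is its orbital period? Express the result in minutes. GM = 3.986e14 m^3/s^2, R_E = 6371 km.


r = 33314.0250 km = 3.3314025e+07 m
T = 2*pi*sqrt(r^3/mu) = 2*pi*sqrt(3.6972713e+22 / 3.986e14)
T = 60513.4456 s = 1008.5574 min

1008.5574 minutes


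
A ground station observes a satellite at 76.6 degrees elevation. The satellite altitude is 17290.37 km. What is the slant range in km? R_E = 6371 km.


h = 17290.37 km, el = 76.6 deg
d = -R_E*sin(el) + sqrt((R_E*sin(el))^2 + 2*R_E*h + h^2)
d = -6371.0000*sin(1.3369) + sqrt((6371.0000*0.9727759)^2 + 2*6371.0000*17290.37 + 17290.37^2)
d = 17417.7043 km

17417.7043 km


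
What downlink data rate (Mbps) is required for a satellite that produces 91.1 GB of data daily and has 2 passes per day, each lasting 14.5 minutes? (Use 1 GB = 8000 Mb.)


total contact time = 2 * 14.5 * 60 = 1740.0000 s
data = 91.1 GB = 728800.0000 Mb
rate = 728800.0000 / 1740.0000 = 418.8506 Mbps

418.8506 Mbps


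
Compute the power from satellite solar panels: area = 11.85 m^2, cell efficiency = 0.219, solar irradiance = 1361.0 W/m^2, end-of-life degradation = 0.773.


P = area * eta * S * degradation
P = 11.85 * 0.219 * 1361.0 * 0.773
P = 2730.2353 W

2730.2353 W


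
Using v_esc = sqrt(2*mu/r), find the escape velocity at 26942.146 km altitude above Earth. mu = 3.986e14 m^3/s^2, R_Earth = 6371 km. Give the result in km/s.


r = 6371.0 + 26942.146 = 33313.1460 km = 3.3313146e+07 m
v_esc = sqrt(2*mu/r) = sqrt(2*3.986e14 / 3.3313146e+07)
v_esc = 4891.8803 m/s = 4.8919 km/s

4.8919 km/s


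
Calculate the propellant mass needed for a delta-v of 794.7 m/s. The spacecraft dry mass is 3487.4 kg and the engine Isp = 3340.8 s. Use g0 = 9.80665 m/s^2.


ve = Isp * g0 = 3340.8 * 9.80665 = 32762.056320 m/s
mass ratio = exp(dv/ve) = exp(794.7/32762.056320) = 1.02455331
m_prop = m_dry * (mr - 1) = 3487.4 * (1.02455331 - 1)
m_prop = 85.6272 kg

85.6272 kg


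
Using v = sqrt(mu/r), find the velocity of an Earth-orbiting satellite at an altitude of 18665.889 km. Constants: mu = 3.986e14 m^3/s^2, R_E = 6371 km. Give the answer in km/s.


r = R_E + alt = 6371.0 + 18665.889 = 25036.8890 km = 2.5036889e+07 m
v = sqrt(mu/r) = sqrt(3.986e14 / 2.5036889e+07) = 3990.0512 m/s = 3.9901 km/s

3.9901 km/s


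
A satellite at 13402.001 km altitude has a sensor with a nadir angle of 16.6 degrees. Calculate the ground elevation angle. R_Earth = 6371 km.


r = R_E + alt = 19773.0010 km
Law of sines in the satellite / Earth-center / ground-point triangle:
  sin(nadir)/R_E = sin(90 + el)/r  =>  cos(el) = (r/R_E)*sin(nadir)
cos(el) = (19773.0010 / 6371.0000) * sin(16.6 deg) = 0.8866609
el = arccos(0.8866609) = 27.5434 deg
(Earth-central angle = 90 - nadir - el = 45.8566 deg)

27.5434 degrees


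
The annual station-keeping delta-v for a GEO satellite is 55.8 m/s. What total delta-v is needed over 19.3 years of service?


dV = rate * years = 55.8 * 19.3
dV = 1076.9400 m/s

1076.9400 m/s


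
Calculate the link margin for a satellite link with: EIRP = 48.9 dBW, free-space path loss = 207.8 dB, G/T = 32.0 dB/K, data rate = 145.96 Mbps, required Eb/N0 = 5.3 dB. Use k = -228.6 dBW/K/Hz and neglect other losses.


C/N0 = EIRP - FSPL + G/T - k = 48.9 - 207.8 + 32.0 - (-228.6)
C/N0 = 101.7000 dB-Hz
R_b = 145.96 Mbps = 1.4596e+08 bps -> 10*log10(R_b) = 81.6423 dB-Hz
Eb/N0 = C/N0 - 10*log10(R_b) = 101.7000 - 81.6423 = 20.0577 dB
Margin = Eb/N0 - Eb/N0_req = 20.0577 - 5.3 = 14.7577 dB (link closes)

14.7577 dB


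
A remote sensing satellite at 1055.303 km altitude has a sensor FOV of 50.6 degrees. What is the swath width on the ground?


FOV = 50.6 deg = 0.8831366 rad
swath = 2 * alt * tan(FOV/2) = 2 * 1055.303 * tan(0.4415683)
swath = 2 * 1055.303 * 0.4726978
swath = 997.6789 km

997.6789 km


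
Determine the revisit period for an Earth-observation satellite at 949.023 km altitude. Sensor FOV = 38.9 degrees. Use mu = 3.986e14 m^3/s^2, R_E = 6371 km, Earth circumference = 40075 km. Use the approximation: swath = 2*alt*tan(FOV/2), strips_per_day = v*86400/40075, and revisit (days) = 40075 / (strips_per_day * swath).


swath = 2*949.023*tan(0.3394665) = 670.2699 km
v = sqrt(mu/r) = 7379.2534 m/s = 7.3793 km/s
strips/day = v*86400/40075 = 7.3793*86400/40075 = 15.9094
coverage/day = strips * swath = 15.9094 * 670.2699 = 10663.5625 km
revisit = 40075 / 10663.5625 = 3.7581 days

3.7581 days


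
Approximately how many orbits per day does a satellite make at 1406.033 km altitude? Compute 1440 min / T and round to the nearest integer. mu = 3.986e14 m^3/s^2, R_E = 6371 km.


r = 7.777033e+06 m
T = 2*pi*sqrt(r^3/mu) = 6825.4633 s = 113.7577 min
revs/day = 1440 / 113.7577 = 12.6585
Rounded: 13 revolutions per day

13 revolutions per day


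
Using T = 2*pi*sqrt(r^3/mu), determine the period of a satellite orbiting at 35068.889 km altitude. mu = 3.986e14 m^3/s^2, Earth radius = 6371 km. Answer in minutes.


r = 41439.8890 km = 4.1439889e+07 m
T = 2*pi*sqrt(r^3/mu) = 2*pi*sqrt(7.1163246e+22 / 3.986e14)
T = 83953.5560 s = 1399.2259 min

1399.2259 minutes


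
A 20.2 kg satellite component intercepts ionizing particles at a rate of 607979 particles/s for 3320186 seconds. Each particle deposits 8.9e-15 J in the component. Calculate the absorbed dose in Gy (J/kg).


Total energy deposited = rate * time * E_per
  = 607979 * 3320186 * 8.9e-15 = 0.01796557 J
Dose = E_total / mass = 0.01796557 / 20.2
Dose = 8.8938465e-04 Gy

8.8938e-04 Gy


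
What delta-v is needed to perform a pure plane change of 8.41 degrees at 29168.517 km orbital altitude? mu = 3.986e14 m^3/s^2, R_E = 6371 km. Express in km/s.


r = 35539.5170 km = 3.5539517e+07 m
V = sqrt(mu/r) = 3348.9826 m/s
di = 8.41 deg = 0.1467822 rad
dV = 2*V*sin(di/2) = 2*3348.9826*sin(0.0733911)
dV = 491.1298 m/s = 0.4911298 km/s

0.4911 km/s


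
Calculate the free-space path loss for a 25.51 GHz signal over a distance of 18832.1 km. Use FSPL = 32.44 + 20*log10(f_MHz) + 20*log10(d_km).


f = 25.51 GHz = 25510.0000 MHz
d = 18832.1 km
FSPL = 32.44 + 20*log10(25510.0000) + 20*log10(18832.1)
FSPL = 32.44 + 88.1342 + 85.4980
FSPL = 206.0722 dB

206.0722 dB


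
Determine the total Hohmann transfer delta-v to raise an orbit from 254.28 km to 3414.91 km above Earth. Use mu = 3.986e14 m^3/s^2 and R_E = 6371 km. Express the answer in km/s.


r1 = 6625.2800 km = 6.62528e+06 m
r2 = 9785.9100 km = 9.78591e+06 m
dv1 = sqrt(mu/r1)*(sqrt(2*r2/(r1+r2)) - 1) = 714.0464 m/s
dv2 = sqrt(mu/r2)*(1 - sqrt(2*r1/(r1+r2))) = 647.4069 m/s
total dv = |dv1| + |dv2| = 714.0464 + 647.4069 = 1361.4533 m/s = 1.3615 km/s

1.3615 km/s


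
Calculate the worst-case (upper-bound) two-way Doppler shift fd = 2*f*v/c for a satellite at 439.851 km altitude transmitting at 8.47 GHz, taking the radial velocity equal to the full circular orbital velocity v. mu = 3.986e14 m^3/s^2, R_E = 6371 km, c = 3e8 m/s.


r = 6.810851e+06 m
v = sqrt(mu/r) = 7650.1149 m/s (worst-case radial velocity)
f = 8.47 GHz = 8.47e+09 Hz
fd = 2*f*v/c = 2*8.47e+09*7650.1149/3.0e+08
fd = 431976.4875 Hz

431976.4875 Hz


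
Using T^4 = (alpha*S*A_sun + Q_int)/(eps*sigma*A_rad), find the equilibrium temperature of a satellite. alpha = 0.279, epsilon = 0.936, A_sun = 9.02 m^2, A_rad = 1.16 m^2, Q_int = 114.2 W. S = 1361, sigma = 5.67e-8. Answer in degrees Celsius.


Numerator = alpha*S*A_sun + Q_int = 0.279*1361*9.02 + 114.2 = 3539.2654 W
Denominator = eps*sigma*A_rad = 0.936*5.67e-8*1.16 = 6.1562592e-08 W/K^4
T^4 = 5.7490519e+10 K^4
T = 489.6650 K = 216.5150 C

216.5150 degrees Celsius


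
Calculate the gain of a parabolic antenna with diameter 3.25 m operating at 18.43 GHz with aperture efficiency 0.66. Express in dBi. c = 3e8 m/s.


lambda = c/f = 3e8 / 1.843e+10 = 0.01627781 m
G = eta*(pi*D/lambda)^2 = 0.66*(pi*3.25/0.01627781)^2
G = 259668.0783 (linear)
G = 10*log10(259668.0783) = 54.1442 dBi

54.1442 dBi


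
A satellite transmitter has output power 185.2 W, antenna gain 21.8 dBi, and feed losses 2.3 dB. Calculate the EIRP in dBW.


Pt = 185.2 W = 22.6764 dBW
EIRP = Pt_dBW + Gt - losses = 22.6764 + 21.8 - 2.3 = 42.1764 dBW

42.1764 dBW


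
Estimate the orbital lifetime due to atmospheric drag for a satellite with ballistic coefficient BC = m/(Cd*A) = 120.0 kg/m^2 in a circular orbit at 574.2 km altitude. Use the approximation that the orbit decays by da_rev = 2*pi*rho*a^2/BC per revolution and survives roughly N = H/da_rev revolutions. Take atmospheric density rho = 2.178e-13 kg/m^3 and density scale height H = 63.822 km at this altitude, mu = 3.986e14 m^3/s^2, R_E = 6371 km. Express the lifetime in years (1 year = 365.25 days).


a = R_E + alt = 6945.2000 km = 6.9452e+06 m
da_rev = 2*pi*rho*a^2/BC = 2*pi*2.178e-13*(6.9452e+06)^2/120.0 = 0.550080197 m per revolution
N = H/da_rev = 63822.0000 m / 0.550080197 m = 116023.0823 revolutions
P = 2*pi*sqrt(a^3/mu) = 5760.2105 s
lifetime = N*P = 116023.0823 * 5760.2105 = 6.6831738e+08 s = 7735.1549 days
years = 7735.1549 / 365.25 = 21.1777 years

21.1777 years


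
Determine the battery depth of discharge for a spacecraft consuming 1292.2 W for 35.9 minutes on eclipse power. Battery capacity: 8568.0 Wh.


E_used = P * t / 60 = 1292.2 * 35.9 / 60 = 773.1663 Wh
DOD = E_used / E_total * 100 = 773.1663 / 8568.0 * 100
DOD = 9.0239 %

9.0239 %


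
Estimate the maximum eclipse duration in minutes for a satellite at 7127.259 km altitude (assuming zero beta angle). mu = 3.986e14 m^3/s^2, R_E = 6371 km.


r = 13498.2590 km
T = 260.1217 min
Eclipse fraction = arcsin(R_E/r)/pi = arcsin(6371.0000/13498.2590)/pi
= arcsin(0.4719868)/pi = 0.156463
Eclipse duration = 0.156463 * 260.1217 = 40.6994 min

40.6994 minutes


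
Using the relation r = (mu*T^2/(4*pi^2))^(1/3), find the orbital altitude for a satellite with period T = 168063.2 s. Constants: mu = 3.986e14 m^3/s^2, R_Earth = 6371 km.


T = 168063.2 s
r = (mu*T^2/(4*pi^2))^(1/3) = (3.986e14 * 168063.2^2 / (4*pi^2))^(1/3)
r = 6.5822485e+07 m = 65822.4846 km
alt = r - R_E = 65822.4846 - 6371 = 59451.4846 km

59451.4846 km


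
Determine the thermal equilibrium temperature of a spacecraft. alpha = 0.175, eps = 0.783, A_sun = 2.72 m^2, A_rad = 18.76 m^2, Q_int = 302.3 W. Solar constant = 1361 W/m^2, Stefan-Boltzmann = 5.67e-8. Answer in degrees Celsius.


Numerator = alpha*S*A_sun + Q_int = 0.175*1361*2.72 + 302.3 = 950.1360 W
Denominator = eps*sigma*A_rad = 0.783*5.67e-8*18.76 = 8.3287084e-07 W/K^4
T^4 = 1.1407963e+09 K^4
T = 183.7816 K = -89.3684 C

-89.3684 degrees Celsius


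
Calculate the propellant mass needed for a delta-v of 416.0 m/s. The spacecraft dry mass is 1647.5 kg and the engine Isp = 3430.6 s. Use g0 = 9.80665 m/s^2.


ve = Isp * g0 = 3430.6 * 9.80665 = 33642.693490 m/s
mass ratio = exp(dv/ve) = exp(416.0/33642.693490) = 1.01244201
m_prop = m_dry * (mr - 1) = 1647.5 * (1.01244201 - 1)
m_prop = 20.4982 kg

20.4982 kg


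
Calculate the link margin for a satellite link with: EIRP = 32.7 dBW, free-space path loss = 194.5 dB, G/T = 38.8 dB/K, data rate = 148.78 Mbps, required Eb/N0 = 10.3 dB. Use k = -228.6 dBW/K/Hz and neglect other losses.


C/N0 = EIRP - FSPL + G/T - k = 32.7 - 194.5 + 38.8 - (-228.6)
C/N0 = 105.6000 dB-Hz
R_b = 148.78 Mbps = 1.4878e+08 bps -> 10*log10(R_b) = 81.7254 dB-Hz
Eb/N0 = C/N0 - 10*log10(R_b) = 105.6000 - 81.7254 = 23.8746 dB
Margin = Eb/N0 - Eb/N0_req = 23.8746 - 10.3 = 13.5746 dB (link closes)

13.5746 dB


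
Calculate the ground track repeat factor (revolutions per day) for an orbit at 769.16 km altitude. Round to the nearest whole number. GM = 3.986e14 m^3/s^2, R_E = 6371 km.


r = 7.14016e+06 m
T = 2*pi*sqrt(r^3/mu) = 6004.4487 s = 100.0741 min
revs/day = 1440 / 100.0741 = 14.3893
Rounded: 14 revolutions per day

14 revolutions per day


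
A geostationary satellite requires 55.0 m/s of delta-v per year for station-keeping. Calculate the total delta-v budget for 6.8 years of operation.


dV = rate * years = 55.0 * 6.8
dV = 374.0000 m/s

374.0000 m/s


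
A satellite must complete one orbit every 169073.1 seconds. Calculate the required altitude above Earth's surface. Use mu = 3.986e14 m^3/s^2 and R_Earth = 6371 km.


T = 169073.1 s
r = (mu*T^2/(4*pi^2))^(1/3) = (3.986e14 * 169073.1^2 / (4*pi^2))^(1/3)
r = 6.6085908e+07 m = 66085.9082 km
alt = r - R_E = 66085.9082 - 6371 = 59714.9082 km

59714.9082 km


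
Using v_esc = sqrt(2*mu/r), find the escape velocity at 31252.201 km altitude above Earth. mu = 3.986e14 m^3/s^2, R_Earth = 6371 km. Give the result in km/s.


r = 6371.0 + 31252.201 = 37623.2010 km = 3.7623201e+07 m
v_esc = sqrt(2*mu/r) = sqrt(2*3.986e14 / 3.7623201e+07)
v_esc = 4603.1569 m/s = 4.6032 km/s

4.6032 km/s


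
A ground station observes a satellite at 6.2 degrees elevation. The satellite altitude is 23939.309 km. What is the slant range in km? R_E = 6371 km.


h = 23939.309 km, el = 6.2 deg
d = -R_E*sin(el) + sqrt((R_E*sin(el))^2 + 2*R_E*h + h^2)
d = -6371.0000*sin(0.1082104) + sqrt((6371.0000*0.1079994)^2 + 2*6371.0000*23939.309 + 23939.309^2)
d = 28953.1004 km

28953.1004 km


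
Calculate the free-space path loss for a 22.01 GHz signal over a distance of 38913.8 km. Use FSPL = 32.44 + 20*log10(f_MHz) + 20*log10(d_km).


f = 22.01 GHz = 22010.0000 MHz
d = 38913.8 km
FSPL = 32.44 + 20*log10(22010.0000) + 20*log10(38913.8)
FSPL = 32.44 + 86.8524 + 91.8021
FSPL = 211.0945 dB

211.0945 dB


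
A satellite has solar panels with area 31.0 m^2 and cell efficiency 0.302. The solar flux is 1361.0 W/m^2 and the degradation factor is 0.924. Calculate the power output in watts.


P = area * eta * S * degradation
P = 31.0 * 0.302 * 1361.0 * 0.924
P = 11773.3142 W

11773.3142 W


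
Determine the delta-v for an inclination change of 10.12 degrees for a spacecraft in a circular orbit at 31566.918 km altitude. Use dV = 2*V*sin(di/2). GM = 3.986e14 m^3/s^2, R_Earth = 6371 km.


r = 37937.9180 km = 3.7937918e+07 m
V = sqrt(mu/r) = 3241.3946 m/s
di = 10.12 deg = 0.1766273 rad
dV = 2*V*sin(di/2) = 2*3241.3946*sin(0.08831366)
dV = 571.7749 m/s = 0.5717749 km/s

0.5718 km/s


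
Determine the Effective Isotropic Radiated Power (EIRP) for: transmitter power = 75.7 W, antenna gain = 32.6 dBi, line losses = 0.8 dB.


Pt = 75.7 W = 18.7910 dBW
EIRP = Pt_dBW + Gt - losses = 18.7910 + 32.6 - 0.8 = 50.5910 dBW

50.5910 dBW


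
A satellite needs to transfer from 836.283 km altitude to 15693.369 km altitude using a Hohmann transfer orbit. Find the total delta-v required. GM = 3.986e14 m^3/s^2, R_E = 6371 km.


r1 = 7207.2830 km = 7.207283e+06 m
r2 = 22064.3690 km = 2.2064369e+07 m
dv1 = sqrt(mu/r1)*(sqrt(2*r2/(r1+r2)) - 1) = 1694.2903 m/s
dv2 = sqrt(mu/r2)*(1 - sqrt(2*r1/(r1+r2))) = 1267.6977 m/s
total dv = |dv1| + |dv2| = 1694.2903 + 1267.6977 = 2961.9880 m/s = 2.9620 km/s

2.9620 km/s


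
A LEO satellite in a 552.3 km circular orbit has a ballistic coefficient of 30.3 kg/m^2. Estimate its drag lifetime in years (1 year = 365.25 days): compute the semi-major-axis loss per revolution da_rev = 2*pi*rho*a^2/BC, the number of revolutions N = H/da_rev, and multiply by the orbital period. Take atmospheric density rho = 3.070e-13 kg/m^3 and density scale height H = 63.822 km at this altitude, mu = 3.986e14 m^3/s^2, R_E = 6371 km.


a = R_E + alt = 6923.3000 km = 6.9233e+06 m
da_rev = 2*pi*rho*a^2/BC = 2*pi*3.070e-13*(6.9233e+06)^2/30.3 = 3.051419 m per revolution
N = H/da_rev = 63822.0000 m / 3.051419 m = 20915.5116 revolutions
P = 2*pi*sqrt(a^3/mu) = 5732.9869 s
lifetime = N*P = 20915.5116 * 5732.9869 = 1.1990835e+08 s = 1387.8282 days
years = 1387.8282 / 365.25 = 3.7997 years

3.7997 years


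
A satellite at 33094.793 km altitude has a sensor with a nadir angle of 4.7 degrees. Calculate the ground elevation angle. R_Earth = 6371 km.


r = R_E + alt = 39465.7930 km
Law of sines in the satellite / Earth-center / ground-point triangle:
  sin(nadir)/R_E = sin(90 + el)/r  =>  cos(el) = (r/R_E)*sin(nadir)
cos(el) = (39465.7930 / 6371.0000) * sin(4.7 deg) = 0.5075762
el = arccos(0.5075762) = 59.4975 deg
(Earth-central angle = 90 - nadir - el = 25.8025 deg)

59.4975 degrees


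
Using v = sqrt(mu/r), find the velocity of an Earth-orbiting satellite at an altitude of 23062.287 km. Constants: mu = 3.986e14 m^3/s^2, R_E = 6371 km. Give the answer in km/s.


r = R_E + alt = 6371.0 + 23062.287 = 29433.2870 km = 2.9433287e+07 m
v = sqrt(mu/r) = sqrt(3.986e14 / 2.9433287e+07) = 3680.0123 m/s = 3.6800 km/s

3.6800 km/s


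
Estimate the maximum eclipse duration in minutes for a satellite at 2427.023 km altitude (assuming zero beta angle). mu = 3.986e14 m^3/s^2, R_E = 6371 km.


r = 8798.0230 km
T = 136.8792 min
Eclipse fraction = arcsin(R_E/r)/pi = arcsin(6371.0000/8798.0230)/pi
= arcsin(0.72414)/pi = 0.2577631
Eclipse duration = 0.2577631 * 136.8792 = 35.2824 min

35.2824 minutes


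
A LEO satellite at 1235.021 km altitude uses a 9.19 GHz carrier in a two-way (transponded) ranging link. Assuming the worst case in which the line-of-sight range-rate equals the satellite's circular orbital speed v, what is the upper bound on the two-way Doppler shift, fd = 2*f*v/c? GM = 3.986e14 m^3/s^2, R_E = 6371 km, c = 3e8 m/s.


r = 7.606021e+06 m
v = sqrt(mu/r) = 7239.1885 m/s (worst-case radial velocity)
f = 9.19 GHz = 9.19e+09 Hz
fd = 2*f*v/c = 2*9.19e+09*7239.1885/3.0e+08
fd = 443520.9506 Hz

443520.9506 Hz


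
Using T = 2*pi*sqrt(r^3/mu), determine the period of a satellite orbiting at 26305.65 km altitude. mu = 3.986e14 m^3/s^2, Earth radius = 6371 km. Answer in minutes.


r = 32676.6500 km = 3.267665e+07 m
T = 2*pi*sqrt(r^3/mu) = 2*pi*sqrt(3.4890933e+22 / 3.986e14)
T = 58785.1338 s = 979.7522 min

979.7522 minutes


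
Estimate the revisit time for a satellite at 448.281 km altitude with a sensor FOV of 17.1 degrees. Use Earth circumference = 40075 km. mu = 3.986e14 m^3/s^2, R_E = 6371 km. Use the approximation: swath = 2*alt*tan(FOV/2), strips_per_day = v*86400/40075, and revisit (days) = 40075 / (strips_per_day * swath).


swath = 2*448.281*tan(0.1492257) = 134.7921 km
v = sqrt(mu/r) = 7645.3849 m/s = 7.6454 km/s
strips/day = v*86400/40075 = 7.6454*86400/40075 = 16.4831
coverage/day = strips * swath = 16.4831 * 134.7921 = 2221.7945 km
revisit = 40075 / 2221.7945 = 18.0372 days

18.0372 days


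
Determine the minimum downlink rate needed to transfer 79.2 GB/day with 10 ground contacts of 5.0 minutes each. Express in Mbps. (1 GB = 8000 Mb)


total contact time = 10 * 5.0 * 60 = 3000.0000 s
data = 79.2 GB = 633600.0000 Mb
rate = 633600.0000 / 3000.0000 = 211.2000 Mbps

211.2000 Mbps


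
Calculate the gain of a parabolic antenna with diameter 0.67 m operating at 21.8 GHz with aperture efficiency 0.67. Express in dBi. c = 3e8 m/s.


lambda = c/f = 3e8 / 2.18e+10 = 0.01376147 m
G = eta*(pi*D/lambda)^2 = 0.67*(pi*0.67/0.01376147)^2
G = 15674.5337 (linear)
G = 10*log10(15674.5337) = 41.9519 dBi

41.9519 dBi


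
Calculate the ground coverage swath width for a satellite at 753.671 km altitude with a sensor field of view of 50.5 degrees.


FOV = 50.5 deg = 0.8813913 rad
swath = 2 * alt * tan(FOV/2) = 2 * 753.671 * tan(0.4406956)
swath = 2 * 753.671 * 0.4716306
swath = 710.9086 km

710.9086 km


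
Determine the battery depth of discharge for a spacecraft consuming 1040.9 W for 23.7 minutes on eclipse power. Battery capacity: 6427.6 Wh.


E_used = P * t / 60 = 1040.9 * 23.7 / 60 = 411.1555 Wh
DOD = E_used / E_total * 100 = 411.1555 / 6427.6 * 100
DOD = 6.3967 %

6.3967 %


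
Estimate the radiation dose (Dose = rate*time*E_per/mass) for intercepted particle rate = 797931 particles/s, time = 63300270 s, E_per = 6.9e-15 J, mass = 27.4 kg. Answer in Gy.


Total energy deposited = rate * time * E_per
  = 797931 * 63300270 * 6.9e-15 = 0.3485138 J
Dose = E_total / mass = 0.3485138 / 27.4
Dose = 0.01271948 Gy

0.0127 Gy


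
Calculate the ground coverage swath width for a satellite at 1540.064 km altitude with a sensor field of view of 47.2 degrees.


FOV = 47.2 deg = 0.8237954 rad
swath = 2 * alt * tan(FOV/2) = 2 * 1540.064 * tan(0.4118977)
swath = 2 * 1540.064 * 0.4368893
swath = 1345.6748 km

1345.6748 km


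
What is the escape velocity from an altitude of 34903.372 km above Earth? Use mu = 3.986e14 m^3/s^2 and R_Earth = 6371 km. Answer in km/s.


r = 6371.0 + 34903.372 = 41274.3720 km = 4.1274372e+07 m
v_esc = sqrt(2*mu/r) = sqrt(2*3.986e14 / 4.1274372e+07)
v_esc = 4394.8434 m/s = 4.3948 km/s

4.3948 km/s
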